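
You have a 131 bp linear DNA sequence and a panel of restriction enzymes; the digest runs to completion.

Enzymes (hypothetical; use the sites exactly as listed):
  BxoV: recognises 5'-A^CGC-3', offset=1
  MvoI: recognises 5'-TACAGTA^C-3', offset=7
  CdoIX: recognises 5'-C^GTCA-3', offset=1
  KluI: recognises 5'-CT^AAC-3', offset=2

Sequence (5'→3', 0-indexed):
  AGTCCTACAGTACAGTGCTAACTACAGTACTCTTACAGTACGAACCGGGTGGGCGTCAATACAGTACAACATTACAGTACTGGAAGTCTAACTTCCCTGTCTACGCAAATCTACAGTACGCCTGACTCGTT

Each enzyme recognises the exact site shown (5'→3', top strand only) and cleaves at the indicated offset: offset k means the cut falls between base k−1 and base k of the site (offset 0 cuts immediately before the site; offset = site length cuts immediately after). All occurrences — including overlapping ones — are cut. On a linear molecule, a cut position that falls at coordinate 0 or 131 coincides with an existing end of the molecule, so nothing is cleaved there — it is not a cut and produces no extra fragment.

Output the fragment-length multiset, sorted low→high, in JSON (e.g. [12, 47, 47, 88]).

[7,10,10,11,12,12,13,13,14,14,15]

Scan for sites:
  BxoV ACGC/1: at [102, 117] ⇒ [103, 118]
  MvoI TACAGTAC/7: at [5, 22, 33, 59, 72, 111] ⇒ [12, 29, 40, 66, 79, 118]
  CdoIX CGTCA/1: at [53] ⇒ [54]
  KluI CTAAC/2: at [17, 87] ⇒ [19, 89]

All cut coordinates (distinct, sorted): [12, 19, 29, 40, 54, 66, 79, 89, 103, 118]

Fragments:
  [0,12): 12 bp
  [12,19): 7 bp
  [19,29): 10 bp
  [29,40): 11 bp
  [40,54): 14 bp
  [54,66): 12 bp
  [66,79): 13 bp
  [79,89): 10 bp
  [89,103): 14 bp
  [103,118): 15 bp
  [118,131): 13 bp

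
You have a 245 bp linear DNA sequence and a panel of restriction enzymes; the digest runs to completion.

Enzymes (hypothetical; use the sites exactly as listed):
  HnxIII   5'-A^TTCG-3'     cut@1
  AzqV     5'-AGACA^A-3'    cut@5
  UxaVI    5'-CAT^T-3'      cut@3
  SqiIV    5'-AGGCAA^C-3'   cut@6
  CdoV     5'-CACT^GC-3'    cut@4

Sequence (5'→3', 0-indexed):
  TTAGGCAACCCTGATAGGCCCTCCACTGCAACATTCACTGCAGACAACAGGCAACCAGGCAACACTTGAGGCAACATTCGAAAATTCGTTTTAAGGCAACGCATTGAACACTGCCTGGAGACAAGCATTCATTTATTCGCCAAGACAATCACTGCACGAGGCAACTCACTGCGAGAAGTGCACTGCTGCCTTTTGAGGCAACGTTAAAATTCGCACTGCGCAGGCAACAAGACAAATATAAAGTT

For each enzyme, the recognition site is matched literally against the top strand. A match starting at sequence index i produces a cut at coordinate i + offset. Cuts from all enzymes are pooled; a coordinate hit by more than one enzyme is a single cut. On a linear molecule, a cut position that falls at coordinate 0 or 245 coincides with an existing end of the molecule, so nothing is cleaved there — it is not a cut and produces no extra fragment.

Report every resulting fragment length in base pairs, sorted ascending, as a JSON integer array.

Per-enzyme occurrences:
  HnxIII (ATTCG, off=1): starts [75, 83, 134, 208] → cuts [76, 84, 135, 209]
  AzqV (AGACAA, off=5): starts [41, 118, 142, 229] → cuts [46, 123, 147, 234]
  UxaVI (CATT, off=3): starts [31, 74, 101, 125, 129] → cuts [34, 77, 104, 128, 132]
  SqiIV (AGGCAAC, off=6): starts [2, 48, 56, 68, 93, 158, 195, 221] → cuts [8, 54, 62, 74, 99, 164, 201, 227]
  CdoV (CACTGC, off=4): starts [23, 35, 108, 149, 166, 180, 213] → cuts [27, 39, 112, 153, 170, 184, 217]

All cut coordinates (distinct, sorted): [8, 27, 34, 39, 46, 54, 62, 74, 76, 77, 84, 99, 104, 112, 123, 128, 132, 135, 147, 153, 164, 170, 184, 201, 209, 217, 227, 234]

Fragment lengths:
  [0,8): 8 bp
  [8,27): 19 bp
  [27,34): 7 bp
  [34,39): 5 bp
  [39,46): 7 bp
  [46,54): 8 bp
  [54,62): 8 bp
  [62,74): 12 bp
  [74,76): 2 bp
  [76,77): 1 bp
  [77,84): 7 bp
  [84,99): 15 bp
  [99,104): 5 bp
  [104,112): 8 bp
  [112,123): 11 bp
  [123,128): 5 bp
  [128,132): 4 bp
  [132,135): 3 bp
  [135,147): 12 bp
  [147,153): 6 bp
  [153,164): 11 bp
  [164,170): 6 bp
  [170,184): 14 bp
  [184,201): 17 bp
  [201,209): 8 bp
  [209,217): 8 bp
  [217,227): 10 bp
  [227,234): 7 bp
  [234,245): 11 bp

[1,2,3,4,5,5,5,6,6,7,7,7,7,8,8,8,8,8,8,10,11,11,11,12,12,14,15,17,19]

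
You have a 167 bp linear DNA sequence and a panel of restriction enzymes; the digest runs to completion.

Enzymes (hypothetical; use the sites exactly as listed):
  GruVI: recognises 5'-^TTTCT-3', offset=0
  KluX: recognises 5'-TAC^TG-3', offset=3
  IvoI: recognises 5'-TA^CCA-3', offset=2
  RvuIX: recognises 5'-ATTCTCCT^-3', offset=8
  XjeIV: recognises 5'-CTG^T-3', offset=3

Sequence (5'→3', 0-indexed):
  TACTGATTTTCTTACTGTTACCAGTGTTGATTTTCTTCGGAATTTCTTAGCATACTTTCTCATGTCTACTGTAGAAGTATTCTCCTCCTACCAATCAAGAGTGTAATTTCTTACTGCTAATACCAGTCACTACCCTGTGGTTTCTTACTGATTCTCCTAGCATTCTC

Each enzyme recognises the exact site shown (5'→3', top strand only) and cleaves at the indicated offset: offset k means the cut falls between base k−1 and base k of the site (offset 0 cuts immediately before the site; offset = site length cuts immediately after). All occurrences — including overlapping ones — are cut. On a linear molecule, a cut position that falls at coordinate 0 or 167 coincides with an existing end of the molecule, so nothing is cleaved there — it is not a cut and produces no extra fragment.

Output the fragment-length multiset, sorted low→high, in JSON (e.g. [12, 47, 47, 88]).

Per-enzyme occurrences:
  GruVI TTTCT/0: at [7, 31, 42, 55, 106, 140] ⇒ [7, 31, 42, 55, 106, 140]
  KluX TACTG/3: at [0, 12, 66, 111, 145] ⇒ [3, 15, 69, 114, 148]
  IvoI TACCA/2: at [18, 88, 120] ⇒ [20, 90, 122]
  RvuIX ATTCTCCT/8: at [78, 150] ⇒ [86, 158]
  XjeIV CTGT/3: at [14, 68, 134] ⇒ [17, 71, 137]

Pooled cuts: [3, 7, 15, 17, 20, 31, 42, 55, 69, 71, 86, 90, 106, 114, 122, 137, 140, 148, 158]

Fragment lengths:
  [0,3): 3 bp
  [3,7): 4 bp
  [7,15): 8 bp
  [15,17): 2 bp
  [17,20): 3 bp
  [20,31): 11 bp
  [31,42): 11 bp
  [42,55): 13 bp
  [55,69): 14 bp
  [69,71): 2 bp
  [71,86): 15 bp
  [86,90): 4 bp
  [90,106): 16 bp
  [106,114): 8 bp
  [114,122): 8 bp
  [122,137): 15 bp
  [137,140): 3 bp
  [140,148): 8 bp
  [148,158): 10 bp
  [158,167): 9 bp

[2,2,3,3,3,4,4,8,8,8,8,9,10,11,11,13,14,15,15,16]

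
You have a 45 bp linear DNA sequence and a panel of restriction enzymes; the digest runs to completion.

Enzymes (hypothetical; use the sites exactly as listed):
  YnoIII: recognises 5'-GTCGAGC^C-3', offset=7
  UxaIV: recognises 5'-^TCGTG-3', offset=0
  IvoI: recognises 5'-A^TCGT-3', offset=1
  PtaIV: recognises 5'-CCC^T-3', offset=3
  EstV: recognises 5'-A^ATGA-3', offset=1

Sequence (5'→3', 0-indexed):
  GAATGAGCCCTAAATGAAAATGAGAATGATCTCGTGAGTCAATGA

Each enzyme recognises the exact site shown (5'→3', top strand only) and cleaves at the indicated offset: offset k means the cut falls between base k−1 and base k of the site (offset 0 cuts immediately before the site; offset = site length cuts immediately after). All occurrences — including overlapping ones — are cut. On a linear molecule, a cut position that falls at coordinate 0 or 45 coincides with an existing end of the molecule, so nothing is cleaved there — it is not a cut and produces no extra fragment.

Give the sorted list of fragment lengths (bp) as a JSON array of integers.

Per-enzyme occurrences:
  YnoIII (GTCGAGCC, off=7): no sites
  UxaIV (TCGTG, off=0): starts [31] → cuts [31]
  IvoI (ATCGT, off=1): no sites
  PtaIV (CCCT, off=3): starts [7] → cuts [10]
  EstV (AATGA, off=1): starts [1, 12, 18, 24, 40] → cuts [2, 13, 19, 25, 41]

Pooled cuts: [2, 10, 13, 19, 25, 31, 41]

Fragment lengths:
  [0,2): 2 bp
  [2,10): 8 bp
  [10,13): 3 bp
  [13,19): 6 bp
  [19,25): 6 bp
  [25,31): 6 bp
  [31,41): 10 bp
  [41,45): 4 bp

[2,3,4,6,6,6,8,10]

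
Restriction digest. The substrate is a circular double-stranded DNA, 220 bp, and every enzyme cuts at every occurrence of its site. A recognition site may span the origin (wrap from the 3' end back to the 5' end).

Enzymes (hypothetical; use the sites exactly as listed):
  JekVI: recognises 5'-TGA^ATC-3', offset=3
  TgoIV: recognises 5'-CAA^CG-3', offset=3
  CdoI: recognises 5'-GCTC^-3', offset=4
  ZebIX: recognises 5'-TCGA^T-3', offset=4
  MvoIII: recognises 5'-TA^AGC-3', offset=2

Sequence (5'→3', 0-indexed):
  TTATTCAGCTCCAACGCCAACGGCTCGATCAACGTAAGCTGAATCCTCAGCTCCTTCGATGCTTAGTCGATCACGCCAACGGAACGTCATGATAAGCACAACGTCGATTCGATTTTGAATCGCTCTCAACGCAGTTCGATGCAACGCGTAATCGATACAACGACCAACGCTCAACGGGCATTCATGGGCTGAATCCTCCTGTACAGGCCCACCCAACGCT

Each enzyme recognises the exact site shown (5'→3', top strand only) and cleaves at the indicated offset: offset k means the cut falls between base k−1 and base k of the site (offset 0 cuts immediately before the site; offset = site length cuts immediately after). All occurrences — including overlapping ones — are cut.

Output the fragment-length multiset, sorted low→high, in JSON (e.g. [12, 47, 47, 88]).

Scan for sites:
  JekVI TGAATC/3: at [39, 115, 189] ⇒ [42, 118, 192]
  TgoIV CAACG/3: at [11, 17, 29, 76, 98, 126, 141, 157, 164, 171, 213] ⇒ [14, 20, 32, 79, 101, 129, 144, 160, 167, 174, 216]
  CdoI GCTC/4: at [7, 22, 49, 121, 168] ⇒ [11, 26, 53, 125, 172]
  ZebIX TCGAT/4: at [24, 55, 66, 103, 108, 135, 151] ⇒ [28, 59, 70, 107, 112, 139, 155]
  MvoIII TAAGC/2: at [34, 92] ⇒ [36, 94]

Pooled cuts: [11, 14, 20, 26, 28, 32, 36, 42, 53, 59, 70, 79, 94, 101, 107, 112, 118, 125, 129, 139, 144, 155, 160, 167, 172, 174, 192, 216]

Fragments:
  11→14: 3 bp
  14→20: 6 bp
  20→26: 6 bp
  26→28: 2 bp
  28→32: 4 bp
  32→36: 4 bp
  36→42: 6 bp
  42→53: 11 bp
  53→59: 6 bp
  59→70: 11 bp
  70→79: 9 bp
  79→94: 15 bp
  94→101: 7 bp
  101→107: 6 bp
  107→112: 5 bp
  112→118: 6 bp
  118→125: 7 bp
  125→129: 4 bp
  129→139: 10 bp
  139→144: 5 bp
  144→155: 11 bp
  155→160: 5 bp
  160→167: 7 bp
  167→172: 5 bp
  172→174: 2 bp
  174→192: 18 bp
  192→216: 24 bp
  216→11 (wrap): 220-216+11 = 15 bp

[2,2,3,4,4,4,5,5,5,5,6,6,6,6,6,6,7,7,7,9,10,11,11,11,15,15,18,24]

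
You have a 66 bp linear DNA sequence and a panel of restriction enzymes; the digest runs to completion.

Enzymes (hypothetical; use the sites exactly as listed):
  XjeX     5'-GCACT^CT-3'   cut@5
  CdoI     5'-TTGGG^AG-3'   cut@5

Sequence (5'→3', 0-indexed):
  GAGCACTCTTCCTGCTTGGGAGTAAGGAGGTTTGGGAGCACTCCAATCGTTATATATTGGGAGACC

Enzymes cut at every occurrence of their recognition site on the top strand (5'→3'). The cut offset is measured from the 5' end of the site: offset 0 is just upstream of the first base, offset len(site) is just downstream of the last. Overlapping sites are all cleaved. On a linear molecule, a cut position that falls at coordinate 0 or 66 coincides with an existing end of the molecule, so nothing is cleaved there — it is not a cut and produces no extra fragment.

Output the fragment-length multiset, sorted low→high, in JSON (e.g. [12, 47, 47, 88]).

Site scan:
  XjeX GCACTCT/5: at [2] ⇒ [7]
  CdoI TTGGGAG/5: at [15, 31, 56] ⇒ [20, 36, 61]

Pooled cuts: [7, 20, 36, 61]

Fragment lengths:
  [0,7): 7 bp
  [7,20): 13 bp
  [20,36): 16 bp
  [36,61): 25 bp
  [61,66): 5 bp

[5,7,13,16,25]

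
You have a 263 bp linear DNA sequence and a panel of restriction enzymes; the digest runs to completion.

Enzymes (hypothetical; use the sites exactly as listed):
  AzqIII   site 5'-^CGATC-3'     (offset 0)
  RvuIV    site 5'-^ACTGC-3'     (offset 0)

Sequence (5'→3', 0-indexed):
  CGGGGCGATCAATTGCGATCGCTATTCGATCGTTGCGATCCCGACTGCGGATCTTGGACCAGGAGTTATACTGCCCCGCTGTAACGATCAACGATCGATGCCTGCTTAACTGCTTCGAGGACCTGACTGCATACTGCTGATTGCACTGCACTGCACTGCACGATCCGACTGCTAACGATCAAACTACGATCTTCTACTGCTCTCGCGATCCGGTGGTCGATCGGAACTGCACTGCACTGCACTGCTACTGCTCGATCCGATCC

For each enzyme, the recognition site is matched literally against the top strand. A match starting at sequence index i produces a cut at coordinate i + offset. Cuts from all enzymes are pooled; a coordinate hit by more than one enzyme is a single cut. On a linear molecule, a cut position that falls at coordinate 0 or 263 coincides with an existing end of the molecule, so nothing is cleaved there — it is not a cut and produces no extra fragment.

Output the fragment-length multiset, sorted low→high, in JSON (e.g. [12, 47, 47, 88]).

Scan for sites:
  AzqIII (CGATC, off=0): starts [5, 15, 26, 35, 84, 91, 160, 175, 186, 205, 217, 252, 257] → cuts [5, 15, 26, 35, 84, 91, 160, 175, 186, 205, 217, 252, 257]
  RvuIV (ACTGC, off=0): starts [43, 69, 108, 125, 132, 144, 149, 154, 167, 195, 225, 230, 235, 240, 246] → cuts [43, 69, 108, 125, 132, 144, 149, 154, 167, 195, 225, 230, 235, 240, 246]

Pooled cuts: [5, 15, 26, 35, 43, 69, 84, 91, 108, 125, 132, 144, 149, 154, 160, 167, 175, 186, 195, 205, 217, 225, 230, 235, 240, 246, 252, 257]

Fragments:
  [0,5): 5 bp
  [5,15): 10 bp
  [15,26): 11 bp
  [26,35): 9 bp
  [35,43): 8 bp
  [43,69): 26 bp
  [69,84): 15 bp
  [84,91): 7 bp
  [91,108): 17 bp
  [108,125): 17 bp
  [125,132): 7 bp
  [132,144): 12 bp
  [144,149): 5 bp
  [149,154): 5 bp
  [154,160): 6 bp
  [160,167): 7 bp
  [167,175): 8 bp
  [175,186): 11 bp
  [186,195): 9 bp
  [195,205): 10 bp
  [205,217): 12 bp
  [217,225): 8 bp
  [225,230): 5 bp
  [230,235): 5 bp
  [235,240): 5 bp
  [240,246): 6 bp
  [246,252): 6 bp
  [252,257): 5 bp
  [257,263): 6 bp

[5,5,5,5,5,5,5,6,6,6,6,7,7,7,8,8,8,9,9,10,10,11,11,12,12,15,17,17,26]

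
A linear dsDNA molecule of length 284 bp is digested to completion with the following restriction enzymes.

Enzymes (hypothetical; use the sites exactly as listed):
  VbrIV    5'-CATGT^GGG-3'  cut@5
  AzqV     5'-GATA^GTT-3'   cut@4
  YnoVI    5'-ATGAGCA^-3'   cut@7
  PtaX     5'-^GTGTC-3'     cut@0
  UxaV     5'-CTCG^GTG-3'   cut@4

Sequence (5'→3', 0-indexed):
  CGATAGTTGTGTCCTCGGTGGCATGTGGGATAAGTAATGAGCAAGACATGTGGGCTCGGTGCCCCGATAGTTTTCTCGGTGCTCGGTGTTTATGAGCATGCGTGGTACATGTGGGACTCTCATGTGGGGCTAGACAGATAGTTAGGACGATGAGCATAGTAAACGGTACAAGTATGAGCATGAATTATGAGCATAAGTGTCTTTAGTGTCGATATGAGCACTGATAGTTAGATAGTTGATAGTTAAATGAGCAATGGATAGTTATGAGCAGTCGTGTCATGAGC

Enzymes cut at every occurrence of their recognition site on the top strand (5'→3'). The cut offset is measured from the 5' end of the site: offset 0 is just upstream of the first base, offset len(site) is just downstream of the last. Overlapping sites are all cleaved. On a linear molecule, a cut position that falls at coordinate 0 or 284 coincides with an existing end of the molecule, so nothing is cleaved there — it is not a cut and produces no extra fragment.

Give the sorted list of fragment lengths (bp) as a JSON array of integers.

Per-enzyme occurrences:
  VbrIV (CATGTGGG, off=5): starts [21, 46, 107, 120] → cuts [26, 51, 112, 125]
  AzqV (GATAGTT, off=4): starts [1, 65, 136, 222, 230, 237, 256] → cuts [5, 69, 140, 226, 234, 241, 260]
  YnoVI (ATGAGCA, off=7): starts [36, 91, 149, 173, 186, 213, 246, 263] → cuts [43, 98, 156, 180, 193, 220, 253, 270]
  PtaX (GTGTC, off=0): starts [8, 196, 205, 273] → cuts [8, 196, 205, 273]
  UxaV (CTCGGTG, off=4): starts [13, 54, 74, 81] → cuts [17, 58, 78, 85]

All cut coordinates (distinct, sorted): [5, 8, 17, 26, 43, 51, 58, 69, 78, 85, 98, 112, 125, 140, 156, 180, 193, 196, 205, 220, 226, 234, 241, 253, 260, 270, 273]

Fragments:
  [0,5): 5 bp
  [5,8): 3 bp
  [8,17): 9 bp
  [17,26): 9 bp
  [26,43): 17 bp
  [43,51): 8 bp
  [51,58): 7 bp
  [58,69): 11 bp
  [69,78): 9 bp
  [78,85): 7 bp
  [85,98): 13 bp
  [98,112): 14 bp
  [112,125): 13 bp
  [125,140): 15 bp
  [140,156): 16 bp
  [156,180): 24 bp
  [180,193): 13 bp
  [193,196): 3 bp
  [196,205): 9 bp
  [205,220): 15 bp
  [220,226): 6 bp
  [226,234): 8 bp
  [234,241): 7 bp
  [241,253): 12 bp
  [253,260): 7 bp
  [260,270): 10 bp
  [270,273): 3 bp
  [273,284): 11 bp

[3,3,3,5,6,7,7,7,7,8,8,9,9,9,9,10,11,11,12,13,13,13,14,15,15,16,17,24]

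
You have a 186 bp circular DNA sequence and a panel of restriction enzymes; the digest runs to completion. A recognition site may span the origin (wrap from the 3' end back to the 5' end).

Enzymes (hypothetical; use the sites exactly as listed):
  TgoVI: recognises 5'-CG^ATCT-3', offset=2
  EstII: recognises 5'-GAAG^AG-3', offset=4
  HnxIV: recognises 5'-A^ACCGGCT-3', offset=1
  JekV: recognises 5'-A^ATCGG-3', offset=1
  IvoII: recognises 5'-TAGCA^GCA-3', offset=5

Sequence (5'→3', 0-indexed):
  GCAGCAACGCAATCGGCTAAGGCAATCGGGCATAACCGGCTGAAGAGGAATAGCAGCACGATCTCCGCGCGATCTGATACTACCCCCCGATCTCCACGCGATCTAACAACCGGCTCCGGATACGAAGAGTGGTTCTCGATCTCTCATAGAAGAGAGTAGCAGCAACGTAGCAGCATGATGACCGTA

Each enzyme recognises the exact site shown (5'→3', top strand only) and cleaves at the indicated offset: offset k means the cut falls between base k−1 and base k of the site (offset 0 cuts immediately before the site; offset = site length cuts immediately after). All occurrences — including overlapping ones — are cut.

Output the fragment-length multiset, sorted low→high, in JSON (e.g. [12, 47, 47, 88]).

[5,8,8,9,10,10,11,11,11,11,11,13,14,17,18,19]

Scan for sites:
  TgoVI (CGATCT, off=2): starts [58, 69, 87, 98, 136] → cuts [60, 71, 89, 100, 138]
  EstII (GAAGAG, off=4): starts [41, 123, 148] → cuts [45, 127, 152]
  HnxIV (AACCGGCT, off=1): starts [33, 107] → cuts [34, 108]
  JekV (AATCGG, off=1): starts [10, 23] → cuts [11, 24]
  IvoII (TAGCAGCA, off=5): starts [50, 156, 167, 184] → cuts [3, 55, 161, 172]

Pooled cuts: [3, 11, 24, 34, 45, 55, 60, 71, 89, 100, 108, 127, 138, 152, 161, 172]

Fragments:
  3→11: 8 bp
  11→24: 13 bp
  24→34: 10 bp
  34→45: 11 bp
  45→55: 10 bp
  55→60: 5 bp
  60→71: 11 bp
  71→89: 18 bp
  89→100: 11 bp
  100→108: 8 bp
  108→127: 19 bp
  127→138: 11 bp
  138→152: 14 bp
  152→161: 9 bp
  161→172: 11 bp
  172→3 (wrap): 186-172+3 = 17 bp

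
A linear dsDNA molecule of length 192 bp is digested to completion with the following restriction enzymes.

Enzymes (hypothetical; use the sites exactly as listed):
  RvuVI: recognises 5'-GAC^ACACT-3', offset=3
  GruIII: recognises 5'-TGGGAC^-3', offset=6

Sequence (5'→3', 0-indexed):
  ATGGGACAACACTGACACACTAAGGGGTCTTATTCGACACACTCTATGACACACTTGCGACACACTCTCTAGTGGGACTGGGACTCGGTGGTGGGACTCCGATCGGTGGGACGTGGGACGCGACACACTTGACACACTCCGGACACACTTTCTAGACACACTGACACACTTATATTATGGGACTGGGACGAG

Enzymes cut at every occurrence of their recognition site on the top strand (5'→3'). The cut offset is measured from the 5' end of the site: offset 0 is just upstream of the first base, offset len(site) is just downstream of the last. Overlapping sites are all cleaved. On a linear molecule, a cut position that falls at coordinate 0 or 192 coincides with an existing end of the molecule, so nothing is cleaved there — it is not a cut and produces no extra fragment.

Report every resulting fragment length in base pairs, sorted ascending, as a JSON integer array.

Per-enzyme occurrences:
  RvuVI GACACACT/3: at [13, 35, 47, 58, 121, 130, 141, 154, 162] ⇒ [16, 38, 50, 61, 124, 133, 144, 157, 165]
  GruIII TGGGAC/6: at [1, 72, 78, 91, 106, 113, 177, 183] ⇒ [7, 78, 84, 97, 112, 119, 183, 189]

Pooled cuts: [7, 16, 38, 50, 61, 78, 84, 97, 112, 119, 124, 133, 144, 157, 165, 183, 189]

Fragment lengths:
  [0,7): 7 bp
  [7,16): 9 bp
  [16,38): 22 bp
  [38,50): 12 bp
  [50,61): 11 bp
  [61,78): 17 bp
  [78,84): 6 bp
  [84,97): 13 bp
  [97,112): 15 bp
  [112,119): 7 bp
  [119,124): 5 bp
  [124,133): 9 bp
  [133,144): 11 bp
  [144,157): 13 bp
  [157,165): 8 bp
  [165,183): 18 bp
  [183,189): 6 bp
  [189,192): 3 bp

[3,5,6,6,7,7,8,9,9,11,11,12,13,13,15,17,18,22]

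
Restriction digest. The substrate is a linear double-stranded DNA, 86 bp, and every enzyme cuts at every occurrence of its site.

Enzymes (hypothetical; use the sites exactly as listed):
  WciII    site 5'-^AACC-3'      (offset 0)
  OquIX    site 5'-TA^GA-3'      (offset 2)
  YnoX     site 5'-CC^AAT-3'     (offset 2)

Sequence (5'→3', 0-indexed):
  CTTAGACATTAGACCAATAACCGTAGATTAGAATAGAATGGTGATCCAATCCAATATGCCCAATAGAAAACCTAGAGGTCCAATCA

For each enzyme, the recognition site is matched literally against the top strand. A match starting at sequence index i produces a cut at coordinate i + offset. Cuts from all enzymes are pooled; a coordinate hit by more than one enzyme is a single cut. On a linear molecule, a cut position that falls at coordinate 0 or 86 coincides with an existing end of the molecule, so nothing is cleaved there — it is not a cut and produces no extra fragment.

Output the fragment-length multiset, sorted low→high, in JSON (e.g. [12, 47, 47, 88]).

[3,3,4,4,4,5,5,5,5,6,7,7,7,9,12]

Scan for sites:
  WciII AACC/0: at [18, 68] ⇒ [18, 68]
  OquIX TAGA/2: at [2, 9, 23, 28, 33, 63, 72] ⇒ [4, 11, 25, 30, 35, 65, 74]
  YnoX CCAAT/2: at [13, 45, 50, 59, 79] ⇒ [15, 47, 52, 61, 81]

All cut coordinates (distinct, sorted): [4, 11, 15, 18, 25, 30, 35, 47, 52, 61, 65, 68, 74, 81]

Fragments:
  [0,4): 4 bp
  [4,11): 7 bp
  [11,15): 4 bp
  [15,18): 3 bp
  [18,25): 7 bp
  [25,30): 5 bp
  [30,35): 5 bp
  [35,47): 12 bp
  [47,52): 5 bp
  [52,61): 9 bp
  [61,65): 4 bp
  [65,68): 3 bp
  [68,74): 6 bp
  [74,81): 7 bp
  [81,86): 5 bp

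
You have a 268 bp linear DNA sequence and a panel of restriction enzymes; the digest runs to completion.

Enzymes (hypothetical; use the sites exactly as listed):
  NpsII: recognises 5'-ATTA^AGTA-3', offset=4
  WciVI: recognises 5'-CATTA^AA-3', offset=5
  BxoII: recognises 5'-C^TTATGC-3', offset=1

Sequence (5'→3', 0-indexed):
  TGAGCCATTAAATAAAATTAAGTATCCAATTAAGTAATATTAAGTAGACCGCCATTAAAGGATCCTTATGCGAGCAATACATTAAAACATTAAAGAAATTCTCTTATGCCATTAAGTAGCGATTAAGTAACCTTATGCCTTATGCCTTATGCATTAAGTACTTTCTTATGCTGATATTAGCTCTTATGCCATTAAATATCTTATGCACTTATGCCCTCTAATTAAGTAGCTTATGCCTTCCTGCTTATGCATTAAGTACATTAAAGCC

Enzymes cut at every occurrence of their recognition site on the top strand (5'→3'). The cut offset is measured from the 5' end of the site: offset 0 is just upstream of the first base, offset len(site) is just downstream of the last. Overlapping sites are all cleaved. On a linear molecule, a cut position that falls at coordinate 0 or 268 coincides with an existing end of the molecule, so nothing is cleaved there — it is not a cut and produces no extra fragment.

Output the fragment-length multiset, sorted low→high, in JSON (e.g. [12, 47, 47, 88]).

Per-enzyme occurrences:
  NpsII ATTAAGTA/4: at [16, 28, 38, 110, 121, 152, 220, 250] ⇒ [20, 32, 42, 114, 125, 156, 224, 254]
  WciVI CATTAAA/5: at [5, 52, 79, 87, 189, 258] ⇒ [10, 57, 84, 92, 194, 263]
  BxoII CTTATGC/1: at [64, 102, 131, 138, 145, 164, 182, 199, 207, 229, 243] ⇒ [65, 103, 132, 139, 146, 165, 183, 200, 208, 230, 244]

Pooled cuts: [10, 20, 32, 42, 57, 65, 84, 92, 103, 114, 125, 132, 139, 146, 156, 165, 183, 194, 200, 208, 224, 230, 244, 254, 263]

Fragments:
  [0,10): 10 bp
  [10,20): 10 bp
  [20,32): 12 bp
  [32,42): 10 bp
  [42,57): 15 bp
  [57,65): 8 bp
  [65,84): 19 bp
  [84,92): 8 bp
  [92,103): 11 bp
  [103,114): 11 bp
  [114,125): 11 bp
  [125,132): 7 bp
  [132,139): 7 bp
  [139,146): 7 bp
  [146,156): 10 bp
  [156,165): 9 bp
  [165,183): 18 bp
  [183,194): 11 bp
  [194,200): 6 bp
  [200,208): 8 bp
  [208,224): 16 bp
  [224,230): 6 bp
  [230,244): 14 bp
  [244,254): 10 bp
  [254,263): 9 bp
  [263,268): 5 bp

[5,6,6,7,7,7,8,8,8,9,9,10,10,10,10,10,11,11,11,11,12,14,15,16,18,19]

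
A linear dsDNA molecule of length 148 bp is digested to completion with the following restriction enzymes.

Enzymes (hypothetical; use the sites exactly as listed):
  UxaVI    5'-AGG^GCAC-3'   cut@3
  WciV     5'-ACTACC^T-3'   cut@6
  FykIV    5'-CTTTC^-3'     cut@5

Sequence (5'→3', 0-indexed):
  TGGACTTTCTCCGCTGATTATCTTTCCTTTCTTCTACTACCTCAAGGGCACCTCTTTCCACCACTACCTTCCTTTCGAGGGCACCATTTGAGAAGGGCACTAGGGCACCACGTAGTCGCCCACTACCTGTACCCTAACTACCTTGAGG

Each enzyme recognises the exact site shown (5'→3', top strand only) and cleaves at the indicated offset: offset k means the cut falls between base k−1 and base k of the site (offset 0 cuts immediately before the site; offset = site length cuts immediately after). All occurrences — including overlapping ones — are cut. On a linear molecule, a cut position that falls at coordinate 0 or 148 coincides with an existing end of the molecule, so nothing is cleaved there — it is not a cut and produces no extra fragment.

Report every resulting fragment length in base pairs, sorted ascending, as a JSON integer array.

[4,5,6,6,8,8,9,10,10,11,15,16,17,23]

Per-enzyme occurrences:
  UxaVI (AGGGCAC, off=3): starts [44, 77, 93, 101] → cuts [47, 80, 96, 104]
  WciV (ACTACCT, off=6): starts [35, 62, 121, 136] → cuts [41, 68, 127, 142]
  FykIV (CTTTC, off=5): starts [4, 21, 26, 53, 71] → cuts [9, 26, 31, 58, 76]

All cut coordinates (distinct, sorted): [9, 26, 31, 41, 47, 58, 68, 76, 80, 96, 104, 127, 142]

Fragment lengths:
  [0,9): 9 bp
  [9,26): 17 bp
  [26,31): 5 bp
  [31,41): 10 bp
  [41,47): 6 bp
  [47,58): 11 bp
  [58,68): 10 bp
  [68,76): 8 bp
  [76,80): 4 bp
  [80,96): 16 bp
  [96,104): 8 bp
  [104,127): 23 bp
  [127,142): 15 bp
  [142,148): 6 bp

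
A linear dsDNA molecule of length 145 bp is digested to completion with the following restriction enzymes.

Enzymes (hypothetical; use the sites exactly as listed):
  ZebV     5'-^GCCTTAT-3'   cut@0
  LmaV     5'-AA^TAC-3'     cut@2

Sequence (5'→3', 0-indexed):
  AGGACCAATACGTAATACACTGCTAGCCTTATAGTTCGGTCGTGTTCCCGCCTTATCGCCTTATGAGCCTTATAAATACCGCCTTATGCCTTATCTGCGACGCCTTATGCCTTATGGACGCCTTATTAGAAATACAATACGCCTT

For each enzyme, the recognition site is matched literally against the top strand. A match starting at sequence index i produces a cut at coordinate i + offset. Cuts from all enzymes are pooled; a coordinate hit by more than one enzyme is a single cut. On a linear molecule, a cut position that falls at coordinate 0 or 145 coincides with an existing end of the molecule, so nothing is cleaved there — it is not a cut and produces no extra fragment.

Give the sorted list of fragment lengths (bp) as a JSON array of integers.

[4,5,7,7,7,8,8,8,9,10,10,11,13,14,24]

Scan for sites:
  ZebV GCCTTAT/0: at [25, 49, 57, 66, 80, 87, 101, 108, 119] ⇒ [25, 49, 57, 66, 80, 87, 101, 108, 119]
  LmaV AATAC/2: at [6, 13, 74, 130, 135] ⇒ [8, 15, 76, 132, 137]

All cut coordinates (distinct, sorted): [8, 15, 25, 49, 57, 66, 76, 80, 87, 101, 108, 119, 132, 137]

Fragment lengths:
  [0,8): 8 bp
  [8,15): 7 bp
  [15,25): 10 bp
  [25,49): 24 bp
  [49,57): 8 bp
  [57,66): 9 bp
  [66,76): 10 bp
  [76,80): 4 bp
  [80,87): 7 bp
  [87,101): 14 bp
  [101,108): 7 bp
  [108,119): 11 bp
  [119,132): 13 bp
  [132,137): 5 bp
  [137,145): 8 bp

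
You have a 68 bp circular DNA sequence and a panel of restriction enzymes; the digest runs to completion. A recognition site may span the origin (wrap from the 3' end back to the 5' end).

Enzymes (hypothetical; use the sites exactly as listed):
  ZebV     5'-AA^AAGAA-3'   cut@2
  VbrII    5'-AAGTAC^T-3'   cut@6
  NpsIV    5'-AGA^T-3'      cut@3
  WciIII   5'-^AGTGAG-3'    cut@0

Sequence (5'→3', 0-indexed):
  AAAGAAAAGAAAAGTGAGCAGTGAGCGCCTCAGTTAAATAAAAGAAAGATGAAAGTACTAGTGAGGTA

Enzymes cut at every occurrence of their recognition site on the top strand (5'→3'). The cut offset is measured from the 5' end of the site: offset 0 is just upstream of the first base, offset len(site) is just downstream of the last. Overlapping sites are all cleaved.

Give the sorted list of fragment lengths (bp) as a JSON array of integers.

Scan for sites:
  ZebV AAAAGAA/2: at [4, 39, 67] ⇒ [1, 6, 41]
  VbrII AAGTACT/6: at [52] ⇒ [58]
  NpsIV AGAT/3: at [46] ⇒ [49]
  WciIII AGTGAG/0: at [12, 19, 59] ⇒ [12, 19, 59]

Pooled cuts: [1, 6, 12, 19, 41, 49, 58, 59]

Fragment lengths:
  1→6: 5 bp
  6→12: 6 bp
  12→19: 7 bp
  19→41: 22 bp
  41→49: 8 bp
  49→58: 9 bp
  58→59: 1 bp
  59→1 (wrap): 68-59+1 = 10 bp

[1,5,6,7,8,9,10,22]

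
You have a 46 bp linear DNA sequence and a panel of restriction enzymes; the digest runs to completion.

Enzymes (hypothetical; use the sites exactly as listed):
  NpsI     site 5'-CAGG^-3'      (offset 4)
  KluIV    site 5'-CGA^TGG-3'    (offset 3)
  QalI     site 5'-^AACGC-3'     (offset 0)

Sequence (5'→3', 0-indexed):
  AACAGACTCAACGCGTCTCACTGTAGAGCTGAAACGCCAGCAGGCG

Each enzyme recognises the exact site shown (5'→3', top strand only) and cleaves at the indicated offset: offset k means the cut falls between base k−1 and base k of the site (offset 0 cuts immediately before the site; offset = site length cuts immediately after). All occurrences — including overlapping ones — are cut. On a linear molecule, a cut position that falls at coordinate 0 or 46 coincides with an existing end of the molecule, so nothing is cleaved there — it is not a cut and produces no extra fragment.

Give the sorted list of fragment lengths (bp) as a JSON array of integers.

Per-enzyme occurrences:
  NpsI CAGG/4: at [40] ⇒ [44]
  KluIV (CGATGG, off=3): no sites
  QalI AACGC/0: at [9, 32] ⇒ [9, 32]

Pooled cuts: [9, 32, 44]

Fragment lengths:
  [0,9): 9 bp
  [9,32): 23 bp
  [32,44): 12 bp
  [44,46): 2 bp

[2,9,12,23]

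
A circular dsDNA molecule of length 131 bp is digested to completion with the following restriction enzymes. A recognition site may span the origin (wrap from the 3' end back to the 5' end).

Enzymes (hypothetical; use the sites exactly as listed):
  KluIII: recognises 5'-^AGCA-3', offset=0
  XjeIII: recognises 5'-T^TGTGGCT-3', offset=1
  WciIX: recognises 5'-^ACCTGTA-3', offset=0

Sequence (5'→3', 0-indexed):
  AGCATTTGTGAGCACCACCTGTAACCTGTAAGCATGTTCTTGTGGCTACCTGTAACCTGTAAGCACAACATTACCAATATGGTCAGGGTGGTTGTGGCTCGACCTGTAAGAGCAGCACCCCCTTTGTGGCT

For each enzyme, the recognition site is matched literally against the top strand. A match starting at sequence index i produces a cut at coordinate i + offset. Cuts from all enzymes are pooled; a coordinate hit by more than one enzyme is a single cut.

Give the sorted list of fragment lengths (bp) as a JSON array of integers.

[3,6,7,7,7,7,7,7,9,9,10,10,11,31]

Per-enzyme occurrences:
  KluIII AGCA/0: at [0, 10, 30, 61, 110, 113] ⇒ [0, 10, 30, 61, 110, 113]
  XjeIII TTGTGGCT/1: at [39, 91, 123] ⇒ [40, 92, 124]
  WciIX ACCTGTA/0: at [16, 23, 47, 54, 101] ⇒ [16, 23, 47, 54, 101]

All cut coordinates (distinct, sorted): [0, 10, 16, 23, 30, 40, 47, 54, 61, 92, 101, 110, 113, 124]

Fragment lengths:
  0→10: 10 bp
  10→16: 6 bp
  16→23: 7 bp
  23→30: 7 bp
  30→40: 10 bp
  40→47: 7 bp
  47→54: 7 bp
  54→61: 7 bp
  61→92: 31 bp
  92→101: 9 bp
  101→110: 9 bp
  110→113: 3 bp
  113→124: 11 bp
  124→0 (wrap): 131-124+0 = 7 bp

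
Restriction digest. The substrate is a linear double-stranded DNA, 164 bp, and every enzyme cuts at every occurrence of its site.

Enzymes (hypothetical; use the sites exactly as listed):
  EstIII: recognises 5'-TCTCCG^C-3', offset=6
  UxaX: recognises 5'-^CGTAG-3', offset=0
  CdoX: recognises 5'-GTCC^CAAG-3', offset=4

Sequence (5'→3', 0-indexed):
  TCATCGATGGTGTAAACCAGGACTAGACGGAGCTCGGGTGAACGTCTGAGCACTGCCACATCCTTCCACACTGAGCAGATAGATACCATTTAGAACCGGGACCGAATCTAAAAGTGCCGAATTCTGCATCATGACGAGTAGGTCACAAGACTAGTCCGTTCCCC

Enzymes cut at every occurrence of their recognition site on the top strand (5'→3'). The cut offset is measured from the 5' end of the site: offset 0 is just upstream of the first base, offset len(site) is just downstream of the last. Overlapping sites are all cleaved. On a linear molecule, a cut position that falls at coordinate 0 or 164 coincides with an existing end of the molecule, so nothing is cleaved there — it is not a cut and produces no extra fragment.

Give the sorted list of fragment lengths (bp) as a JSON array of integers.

Per-enzyme occurrences:
  EstIII (TCTCCGC, off=6): no sites
  UxaX (CGTAG, off=0): no sites
  CdoX (GTCCCAAG, off=4): no sites

Pooled cuts: ∅

Fragments:
  no cuts → one linear fragment of 164 bp

[164]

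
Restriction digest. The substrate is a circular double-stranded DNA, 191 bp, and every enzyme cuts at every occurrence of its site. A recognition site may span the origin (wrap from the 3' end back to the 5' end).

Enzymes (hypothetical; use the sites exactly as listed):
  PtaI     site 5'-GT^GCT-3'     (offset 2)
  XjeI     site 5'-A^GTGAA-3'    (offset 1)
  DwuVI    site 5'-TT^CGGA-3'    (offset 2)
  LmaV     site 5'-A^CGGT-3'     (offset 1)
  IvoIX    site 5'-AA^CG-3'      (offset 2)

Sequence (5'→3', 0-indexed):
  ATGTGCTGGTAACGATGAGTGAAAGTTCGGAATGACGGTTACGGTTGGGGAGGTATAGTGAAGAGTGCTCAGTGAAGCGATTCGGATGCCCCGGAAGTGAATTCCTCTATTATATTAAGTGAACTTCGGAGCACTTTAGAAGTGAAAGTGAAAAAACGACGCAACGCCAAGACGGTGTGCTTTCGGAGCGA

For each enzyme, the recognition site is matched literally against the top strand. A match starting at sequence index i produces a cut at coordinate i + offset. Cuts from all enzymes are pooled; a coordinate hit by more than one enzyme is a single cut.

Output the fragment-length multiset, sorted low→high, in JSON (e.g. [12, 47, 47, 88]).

[5,5,6,6,6,6,8,8,8,8,8,9,9,9,11,12,14,15,16,22]

Site scan:
  PtaI (GTGCT, off=2): starts [2, 64, 176] → cuts [4, 66, 178]
  XjeI (AGTGAA, off=1): starts [17, 56, 70, 95, 117, 140, 146] → cuts [18, 57, 71, 96, 118, 141, 147]
  DwuVI (TTCGGA, off=2): starts [25, 80, 124, 181] → cuts [27, 82, 126, 183]
  LmaV (ACGGT, off=1): starts [34, 40, 171] → cuts [35, 41, 172]
  IvoIX (AACG, off=2): starts [10, 154, 162] → cuts [12, 156, 164]

All cut coordinates (distinct, sorted): [4, 12, 18, 27, 35, 41, 57, 66, 71, 82, 96, 118, 126, 141, 147, 156, 164, 172, 178, 183]

Fragments:
  4→12: 8 bp
  12→18: 6 bp
  18→27: 9 bp
  27→35: 8 bp
  35→41: 6 bp
  41→57: 16 bp
  57→66: 9 bp
  66→71: 5 bp
  71→82: 11 bp
  82→96: 14 bp
  96→118: 22 bp
  118→126: 8 bp
  126→141: 15 bp
  141→147: 6 bp
  147→156: 9 bp
  156→164: 8 bp
  164→172: 8 bp
  172→178: 6 bp
  178→183: 5 bp
  183→4 (wrap): 191-183+4 = 12 bp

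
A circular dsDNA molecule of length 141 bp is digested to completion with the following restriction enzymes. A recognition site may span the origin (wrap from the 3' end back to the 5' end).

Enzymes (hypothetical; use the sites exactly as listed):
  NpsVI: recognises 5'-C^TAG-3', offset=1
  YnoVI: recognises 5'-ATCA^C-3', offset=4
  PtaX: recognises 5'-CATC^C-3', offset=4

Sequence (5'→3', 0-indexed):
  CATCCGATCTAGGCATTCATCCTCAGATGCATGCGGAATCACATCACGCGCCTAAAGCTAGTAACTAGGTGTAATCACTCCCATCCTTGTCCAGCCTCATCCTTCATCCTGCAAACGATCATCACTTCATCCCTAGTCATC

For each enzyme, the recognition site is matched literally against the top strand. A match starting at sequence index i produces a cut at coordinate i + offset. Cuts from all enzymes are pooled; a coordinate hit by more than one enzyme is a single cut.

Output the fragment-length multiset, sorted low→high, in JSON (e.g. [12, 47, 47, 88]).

Per-enzyme occurrences:
  NpsVI CTAG/1: at [8, 57, 64, 132] ⇒ [9, 58, 65, 133]
  YnoVI ATCAC/4: at [37, 42, 73, 120] ⇒ [41, 46, 77, 124]
  PtaX CATCC/4: at [0, 17, 81, 97, 104, 127, 137] ⇒ [0, 4, 21, 85, 101, 108, 131]

All cut coordinates (distinct, sorted): [0, 4, 9, 21, 41, 46, 58, 65, 77, 85, 101, 108, 124, 131, 133]

Fragments:
  0→4: 4 bp
  4→9: 5 bp
  9→21: 12 bp
  21→41: 20 bp
  41→46: 5 bp
  46→58: 12 bp
  58→65: 7 bp
  65→77: 12 bp
  77→85: 8 bp
  85→101: 16 bp
  101→108: 7 bp
  108→124: 16 bp
  124→131: 7 bp
  131→133: 2 bp
  133→0 (wrap): 141-133+0 = 8 bp

[2,4,5,5,7,7,7,8,8,12,12,12,16,16,20]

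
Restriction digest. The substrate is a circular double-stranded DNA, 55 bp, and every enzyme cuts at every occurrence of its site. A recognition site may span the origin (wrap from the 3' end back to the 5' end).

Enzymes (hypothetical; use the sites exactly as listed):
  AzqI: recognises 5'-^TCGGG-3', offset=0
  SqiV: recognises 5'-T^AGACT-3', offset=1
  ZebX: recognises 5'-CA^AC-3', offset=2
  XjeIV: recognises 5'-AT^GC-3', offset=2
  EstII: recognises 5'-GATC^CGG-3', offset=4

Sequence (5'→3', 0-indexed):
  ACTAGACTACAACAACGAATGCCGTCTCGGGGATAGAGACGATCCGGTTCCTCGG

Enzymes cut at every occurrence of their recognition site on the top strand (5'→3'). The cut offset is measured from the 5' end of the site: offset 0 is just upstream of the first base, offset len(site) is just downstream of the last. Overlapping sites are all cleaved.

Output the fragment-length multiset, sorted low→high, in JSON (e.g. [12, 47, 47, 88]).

[3,6,6,8,14,18]

Scan for sites:
  AzqI (TCGGG, off=0): starts [26] → cuts [26]
  SqiV (TAGACT, off=1): starts [2] → cuts [3]
  ZebX (CAAC, off=2): starts [9, 12] → cuts [11, 14]
  XjeIV (ATGC, off=2): starts [18] → cuts [20]
  EstII (GATCCGG, off=4): starts [40] → cuts [44]

All cut coordinates (distinct, sorted): [3, 11, 14, 20, 26, 44]

Fragment lengths:
  3→11: 8 bp
  11→14: 3 bp
  14→20: 6 bp
  20→26: 6 bp
  26→44: 18 bp
  44→3 (wrap): 55-44+3 = 14 bp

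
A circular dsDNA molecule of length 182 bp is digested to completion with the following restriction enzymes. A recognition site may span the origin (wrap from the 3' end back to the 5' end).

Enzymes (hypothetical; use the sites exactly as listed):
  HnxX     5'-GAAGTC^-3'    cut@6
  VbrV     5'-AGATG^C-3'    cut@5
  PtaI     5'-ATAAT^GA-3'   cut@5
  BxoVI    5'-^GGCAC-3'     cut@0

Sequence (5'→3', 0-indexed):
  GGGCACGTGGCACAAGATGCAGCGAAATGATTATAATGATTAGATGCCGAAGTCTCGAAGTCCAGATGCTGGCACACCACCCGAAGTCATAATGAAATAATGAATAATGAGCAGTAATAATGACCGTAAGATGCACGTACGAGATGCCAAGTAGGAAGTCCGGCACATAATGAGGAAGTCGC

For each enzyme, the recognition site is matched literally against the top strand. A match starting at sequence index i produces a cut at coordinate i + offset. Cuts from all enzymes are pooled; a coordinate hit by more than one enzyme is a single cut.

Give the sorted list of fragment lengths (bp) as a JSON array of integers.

[1,2,3,5,6,7,7,8,8,8,9,9,10,11,12,13,13,14,18,18]

Scan for sites:
  HnxX GAAGTC/6: at [48, 56, 82, 154, 174] ⇒ [54, 62, 88, 160, 180]
  VbrV AGATGC/5: at [14, 41, 63, 128, 141] ⇒ [19, 46, 68, 133, 146]
  PtaI ATAATGA/5: at [32, 88, 96, 103, 116, 166] ⇒ [37, 93, 101, 108, 121, 171]
  BxoVI GGCAC/0: at [1, 8, 70, 161] ⇒ [1, 8, 70, 161]

All cut coordinates (distinct, sorted): [1, 8, 19, 37, 46, 54, 62, 68, 70, 88, 93, 101, 108, 121, 133, 146, 160, 161, 171, 180]

Fragment lengths:
  1→8: 7 bp
  8→19: 11 bp
  19→37: 18 bp
  37→46: 9 bp
  46→54: 8 bp
  54→62: 8 bp
  62→68: 6 bp
  68→70: 2 bp
  70→88: 18 bp
  88→93: 5 bp
  93→101: 8 bp
  101→108: 7 bp
  108→121: 13 bp
  121→133: 12 bp
  133→146: 13 bp
  146→160: 14 bp
  160→161: 1 bp
  161→171: 10 bp
  171→180: 9 bp
  180→1 (wrap): 182-180+1 = 3 bp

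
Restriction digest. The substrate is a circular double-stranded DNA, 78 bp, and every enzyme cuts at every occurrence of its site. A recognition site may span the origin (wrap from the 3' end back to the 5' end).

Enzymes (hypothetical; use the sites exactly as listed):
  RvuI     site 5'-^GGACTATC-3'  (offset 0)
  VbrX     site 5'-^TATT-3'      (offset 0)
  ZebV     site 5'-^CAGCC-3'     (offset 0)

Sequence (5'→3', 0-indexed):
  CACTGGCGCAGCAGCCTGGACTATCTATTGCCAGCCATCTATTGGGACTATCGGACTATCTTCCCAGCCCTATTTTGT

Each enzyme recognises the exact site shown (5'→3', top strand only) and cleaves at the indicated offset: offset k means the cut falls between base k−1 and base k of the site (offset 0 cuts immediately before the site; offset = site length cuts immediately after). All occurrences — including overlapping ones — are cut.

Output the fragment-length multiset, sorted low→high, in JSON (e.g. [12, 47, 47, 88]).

Site scan:
  RvuI (GGACTATC, off=0): starts [17, 44, 52] → cuts [17, 44, 52]
  VbrX (TATT, off=0): starts [25, 39, 70] → cuts [25, 39, 70]
  ZebV (CAGCC, off=0): starts [11, 31, 64] → cuts [11, 31, 64]

All cut coordinates (distinct, sorted): [11, 17, 25, 31, 39, 44, 52, 64, 70]

Fragments:
  11→17: 6 bp
  17→25: 8 bp
  25→31: 6 bp
  31→39: 8 bp
  39→44: 5 bp
  44→52: 8 bp
  52→64: 12 bp
  64→70: 6 bp
  70→11 (wrap): 78-70+11 = 19 bp

[5,6,6,6,8,8,8,12,19]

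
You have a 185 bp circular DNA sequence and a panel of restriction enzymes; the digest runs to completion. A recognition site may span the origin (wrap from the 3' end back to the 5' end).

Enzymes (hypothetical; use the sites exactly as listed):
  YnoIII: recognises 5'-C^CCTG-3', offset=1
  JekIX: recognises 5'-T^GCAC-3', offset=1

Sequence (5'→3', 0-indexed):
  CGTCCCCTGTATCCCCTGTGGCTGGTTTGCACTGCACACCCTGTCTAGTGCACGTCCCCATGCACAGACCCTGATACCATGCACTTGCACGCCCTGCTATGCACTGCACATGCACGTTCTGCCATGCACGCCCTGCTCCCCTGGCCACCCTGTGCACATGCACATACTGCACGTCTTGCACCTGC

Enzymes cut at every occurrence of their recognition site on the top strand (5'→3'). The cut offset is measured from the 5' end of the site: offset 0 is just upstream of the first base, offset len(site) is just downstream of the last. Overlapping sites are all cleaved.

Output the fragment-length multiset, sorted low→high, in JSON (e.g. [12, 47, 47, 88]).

[5,5,5,6,6,6,6,6,6,8,8,8,9,9,9,9,10,11,12,13,14,14]

Scan for sites:
  YnoIII (CCCTG, off=1): starts [4, 13, 38, 68, 91, 130, 138, 147] → cuts [5, 14, 39, 69, 92, 131, 139, 148]
  JekIX (TGCAC, off=1): starts [27, 32, 48, 60, 79, 85, 99, 104, 110, 124, 152, 158, 167, 176] → cuts [28, 33, 49, 61, 80, 86, 100, 105, 111, 125, 153, 159, 168, 177]

All cut coordinates (distinct, sorted): [5, 14, 28, 33, 39, 49, 61, 69, 80, 86, 92, 100, 105, 111, 125, 131, 139, 148, 153, 159, 168, 177]

Fragments:
  5→14: 9 bp
  14→28: 14 bp
  28→33: 5 bp
  33→39: 6 bp
  39→49: 10 bp
  49→61: 12 bp
  61→69: 8 bp
  69→80: 11 bp
  80→86: 6 bp
  86→92: 6 bp
  92→100: 8 bp
  100→105: 5 bp
  105→111: 6 bp
  111→125: 14 bp
  125→131: 6 bp
  131→139: 8 bp
  139→148: 9 bp
  148→153: 5 bp
  153→159: 6 bp
  159→168: 9 bp
  168→177: 9 bp
  177→5 (wrap): 185-177+5 = 13 bp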